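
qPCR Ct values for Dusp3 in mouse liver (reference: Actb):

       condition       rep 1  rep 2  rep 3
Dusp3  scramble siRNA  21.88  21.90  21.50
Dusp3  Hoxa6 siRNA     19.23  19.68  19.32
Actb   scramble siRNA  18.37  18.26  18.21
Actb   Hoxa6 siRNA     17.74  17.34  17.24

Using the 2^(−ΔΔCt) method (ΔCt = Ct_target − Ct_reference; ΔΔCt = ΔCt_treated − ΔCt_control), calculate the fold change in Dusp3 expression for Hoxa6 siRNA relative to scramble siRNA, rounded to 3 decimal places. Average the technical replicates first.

2.848

Mean Ct: Dusp3 scramble siRNA 21.760; Dusp3 Hoxa6 siRNA 19.410; Actb scramble siRNA 18.280; Actb Hoxa6 siRNA 17.440
ΔCt(scramble siRNA) = 21.760 − 18.280 = 3.480
ΔCt(Hoxa6 siRNA) = 19.410 − 17.440 = 1.970
ΔΔCt = 1.970 − 3.480 = -1.510
Fold change = 2^(−(-1.510)) = 2^1.510 = 2.8481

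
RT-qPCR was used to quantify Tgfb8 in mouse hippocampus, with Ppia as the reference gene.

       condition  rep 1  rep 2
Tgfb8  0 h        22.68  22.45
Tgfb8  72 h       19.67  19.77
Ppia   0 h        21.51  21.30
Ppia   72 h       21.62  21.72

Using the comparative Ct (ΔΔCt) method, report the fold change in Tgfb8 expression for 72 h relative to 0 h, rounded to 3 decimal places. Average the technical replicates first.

8.634

Mean Ct: Tgfb8 0 h 22.565; Tgfb8 72 h 19.720; Ppia 0 h 21.405; Ppia 72 h 21.670
ΔCt(0 h) = 22.565 − 21.405 = 1.160
ΔCt(72 h) = 19.720 − 21.670 = -1.950
ΔΔCt = -1.950 − 1.160 = -3.110
Fold change = 2^(−(-3.110)) = 2^3.110 = 8.6338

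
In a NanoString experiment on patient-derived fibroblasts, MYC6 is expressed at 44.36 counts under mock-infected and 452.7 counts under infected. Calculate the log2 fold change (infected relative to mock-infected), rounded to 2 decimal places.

Fold change = 452.7 / 44.36 = 10.2051
log2(10.2051) = 3.351

3.35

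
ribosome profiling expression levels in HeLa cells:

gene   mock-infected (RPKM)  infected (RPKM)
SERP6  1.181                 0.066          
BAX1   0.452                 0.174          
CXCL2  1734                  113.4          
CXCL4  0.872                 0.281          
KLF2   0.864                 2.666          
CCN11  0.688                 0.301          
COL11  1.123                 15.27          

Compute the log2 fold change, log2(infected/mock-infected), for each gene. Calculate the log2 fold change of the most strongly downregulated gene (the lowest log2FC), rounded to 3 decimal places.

log2(0.066/1.181) = -4.161  (SERP6)
log2(0.174/0.452) = -1.377  (BAX1)
log2(113.4/1734) = -3.935  (CXCL2)
log2(0.281/0.872) = -1.634  (CXCL4)
log2(2.666/0.864) = 1.626  (KLF2)
log2(0.301/0.688) = -1.193  (CCN11)
log2(15.27/1.123) = 3.765  (COL11)
SERP6 is most strongly downregulated.

-4.161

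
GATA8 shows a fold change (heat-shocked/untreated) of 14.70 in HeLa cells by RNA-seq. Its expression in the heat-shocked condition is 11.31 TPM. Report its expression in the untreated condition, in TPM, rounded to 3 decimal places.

untreated expression = 11.31 / 14.70 = 0.769

0.769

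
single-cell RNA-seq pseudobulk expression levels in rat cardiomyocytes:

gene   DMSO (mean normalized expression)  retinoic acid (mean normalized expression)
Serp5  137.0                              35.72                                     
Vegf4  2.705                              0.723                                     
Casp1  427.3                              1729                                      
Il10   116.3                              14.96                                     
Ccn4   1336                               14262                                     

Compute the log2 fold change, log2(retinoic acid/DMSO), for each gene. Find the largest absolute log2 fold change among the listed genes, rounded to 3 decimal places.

log2(35.72/137.0) = -1.939  (Serp5)
log2(0.723/2.705) = -1.904  (Vegf4)
log2(1729/427.3) = 2.017  (Casp1)
log2(14.96/116.3) = -2.959  (Il10)
log2(14262/1336) = 3.416  (Ccn4)
The largest magnitude belongs to Ccn4.

3.416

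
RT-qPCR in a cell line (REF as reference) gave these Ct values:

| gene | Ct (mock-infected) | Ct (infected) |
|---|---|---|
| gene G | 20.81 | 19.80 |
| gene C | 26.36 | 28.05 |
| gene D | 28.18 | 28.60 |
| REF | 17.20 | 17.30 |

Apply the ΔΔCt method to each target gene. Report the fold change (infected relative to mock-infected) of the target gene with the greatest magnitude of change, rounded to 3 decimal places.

0.332

gene G: ΔΔCt = (19.80−17.30) − (20.81−17.20) = 2.50 − 3.61 = -1.11; fold change = 2^1.11 = 2.158
gene C: ΔΔCt = (28.05−17.30) − (26.36−17.20) = 10.75 − 9.16 = 1.59; fold change = 2^-1.59 = 0.332
gene D: ΔΔCt = (28.60−17.30) − (28.18−17.20) = 11.30 − 10.98 = 0.32; fold change = 2^-0.32 = 0.801
gene C has the largest |ΔΔCt| = 1.59.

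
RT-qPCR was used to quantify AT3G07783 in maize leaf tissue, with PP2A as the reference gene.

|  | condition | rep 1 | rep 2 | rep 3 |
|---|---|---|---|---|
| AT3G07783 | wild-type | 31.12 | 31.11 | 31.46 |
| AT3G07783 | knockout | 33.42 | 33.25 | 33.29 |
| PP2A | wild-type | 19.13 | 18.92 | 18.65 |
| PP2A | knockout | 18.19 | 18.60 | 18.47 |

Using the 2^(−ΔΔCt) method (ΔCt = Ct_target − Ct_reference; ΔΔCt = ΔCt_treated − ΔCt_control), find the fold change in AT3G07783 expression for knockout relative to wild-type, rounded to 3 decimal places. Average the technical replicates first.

0.168

Mean Ct: AT3G07783 wild-type 31.230; AT3G07783 knockout 33.320; PP2A wild-type 18.900; PP2A knockout 18.420
ΔCt(wild-type) = 31.230 − 18.900 = 12.330
ΔCt(knockout) = 33.320 − 18.420 = 14.900
ΔΔCt = 14.900 − 12.330 = 2.570
Fold change = 2^(−2.570) = 0.1684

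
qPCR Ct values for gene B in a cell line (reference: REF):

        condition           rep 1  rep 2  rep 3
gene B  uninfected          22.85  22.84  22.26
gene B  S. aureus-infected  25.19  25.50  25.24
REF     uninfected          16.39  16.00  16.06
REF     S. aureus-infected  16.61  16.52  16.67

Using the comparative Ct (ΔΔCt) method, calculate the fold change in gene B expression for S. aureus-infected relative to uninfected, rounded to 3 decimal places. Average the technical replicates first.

Mean Ct: gene B uninfected 22.650; gene B S. aureus-infected 25.310; REF uninfected 16.150; REF S. aureus-infected 16.600
ΔCt(uninfected) = 22.650 − 16.150 = 6.500
ΔCt(S. aureus-infected) = 25.310 − 16.600 = 8.710
ΔΔCt = 8.710 − 6.500 = 2.210
Fold change = 2^(−2.210) = 0.2161

0.216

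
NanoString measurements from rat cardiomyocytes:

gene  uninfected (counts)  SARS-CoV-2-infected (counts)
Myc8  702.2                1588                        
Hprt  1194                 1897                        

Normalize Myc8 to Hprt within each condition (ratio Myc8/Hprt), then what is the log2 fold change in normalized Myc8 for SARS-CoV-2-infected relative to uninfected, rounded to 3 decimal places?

Myc8/Hprt (uninfected) = 702.2 / 1194 = 0.58811
Myc8/Hprt (SARS-CoV-2-infected) = 1588 / 1897 = 0.83711
Fold change = 0.83711 / 0.58811 = 1.4234
log2(1.4234) = 0.5093

0.509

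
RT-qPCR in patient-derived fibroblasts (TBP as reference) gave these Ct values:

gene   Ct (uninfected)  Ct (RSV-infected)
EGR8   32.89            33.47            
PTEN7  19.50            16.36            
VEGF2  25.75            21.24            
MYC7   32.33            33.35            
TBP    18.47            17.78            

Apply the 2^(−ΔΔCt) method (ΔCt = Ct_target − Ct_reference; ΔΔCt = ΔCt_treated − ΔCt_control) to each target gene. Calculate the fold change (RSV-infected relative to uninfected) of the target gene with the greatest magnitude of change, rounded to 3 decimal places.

EGR8: ΔΔCt = (33.47−17.78) − (32.89−18.47) = 15.69 − 14.42 = 1.27; fold change = 2^-1.27 = 0.415
PTEN7: ΔΔCt = (16.36−17.78) − (19.50−18.47) = -1.42 − 1.03 = -2.45; fold change = 2^2.45 = 5.464
VEGF2: ΔΔCt = (21.24−17.78) − (25.75−18.47) = 3.46 − 7.28 = -3.82; fold change = 2^3.82 = 14.123
MYC7: ΔΔCt = (33.35−17.78) − (32.33−18.47) = 15.57 − 13.86 = 1.71; fold change = 2^-1.71 = 0.306
VEGF2 has the largest |ΔΔCt| = 3.82.

14.123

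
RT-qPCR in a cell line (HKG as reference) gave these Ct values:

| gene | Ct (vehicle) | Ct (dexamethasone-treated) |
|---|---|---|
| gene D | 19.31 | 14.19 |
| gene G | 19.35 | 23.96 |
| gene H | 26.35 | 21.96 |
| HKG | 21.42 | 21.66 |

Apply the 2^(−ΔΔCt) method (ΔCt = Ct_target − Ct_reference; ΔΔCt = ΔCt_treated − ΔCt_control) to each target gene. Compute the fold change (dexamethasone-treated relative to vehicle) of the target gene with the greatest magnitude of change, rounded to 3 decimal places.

41.070

gene D: ΔΔCt = (14.19−21.66) − (19.31−21.42) = -7.47 − (-2.11) = -5.36; fold change = 2^5.36 = 41.070
gene G: ΔΔCt = (23.96−21.66) − (19.35−21.42) = 2.30 − (-2.07) = 4.37; fold change = 2^-4.37 = 0.048
gene H: ΔΔCt = (21.96−21.66) − (26.35−21.42) = 0.30 − 4.93 = -4.63; fold change = 2^4.63 = 24.761
gene D has the largest |ΔΔCt| = 5.36.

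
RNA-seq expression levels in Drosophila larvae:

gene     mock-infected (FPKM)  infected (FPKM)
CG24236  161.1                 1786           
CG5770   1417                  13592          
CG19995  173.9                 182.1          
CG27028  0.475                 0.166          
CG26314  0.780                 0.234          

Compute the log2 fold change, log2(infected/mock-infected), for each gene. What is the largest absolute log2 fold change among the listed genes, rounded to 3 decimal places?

3.471

log2(1786/161.1) = 3.471  (CG24236)
log2(13592/1417) = 3.262  (CG5770)
log2(182.1/173.9) = 0.066  (CG19995)
log2(0.166/0.475) = -1.517  (CG27028)
log2(0.234/0.780) = -1.737  (CG26314)
The largest magnitude belongs to CG24236.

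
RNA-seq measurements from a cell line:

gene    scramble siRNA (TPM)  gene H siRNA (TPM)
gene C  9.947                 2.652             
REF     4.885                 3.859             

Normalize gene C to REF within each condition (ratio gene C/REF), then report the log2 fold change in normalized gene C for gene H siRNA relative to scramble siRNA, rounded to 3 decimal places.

-1.567

gene C/REF (scramble siRNA) = 9.947 / 4.885 = 2.0362
gene C/REF (gene H siRNA) = 2.652 / 3.859 = 0.68722
Fold change = 0.68722 / 2.0362 = 0.3375
log2(0.3375) = -1.5670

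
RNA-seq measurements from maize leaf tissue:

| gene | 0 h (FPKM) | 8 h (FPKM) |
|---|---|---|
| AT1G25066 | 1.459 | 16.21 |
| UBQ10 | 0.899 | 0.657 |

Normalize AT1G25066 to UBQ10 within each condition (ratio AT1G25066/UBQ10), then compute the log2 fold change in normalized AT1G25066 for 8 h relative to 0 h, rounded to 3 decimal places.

AT1G25066/UBQ10 (0 h) = 1.459 / 0.899 = 1.6229
AT1G25066/UBQ10 (8 h) = 16.21 / 0.657 = 24.673
Fold change = 24.673 / 1.6229 = 15.2027
log2(15.2027) = 3.9263

3.926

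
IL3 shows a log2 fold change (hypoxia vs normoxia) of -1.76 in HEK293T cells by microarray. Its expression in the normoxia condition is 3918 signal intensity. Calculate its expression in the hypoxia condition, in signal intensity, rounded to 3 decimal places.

Fold change = 2^(-1.76) = 0.2952
hypoxia expression = 3918 × 0.2952 = 1156.782

1156.782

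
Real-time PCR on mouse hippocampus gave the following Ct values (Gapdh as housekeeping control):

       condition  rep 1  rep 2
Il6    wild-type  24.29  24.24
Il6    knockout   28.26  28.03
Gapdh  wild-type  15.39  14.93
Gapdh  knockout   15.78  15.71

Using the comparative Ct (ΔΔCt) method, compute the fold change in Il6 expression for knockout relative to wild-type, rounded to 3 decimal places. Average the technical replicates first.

0.102

Mean Ct: Il6 wild-type 24.265; Il6 knockout 28.145; Gapdh wild-type 15.160; Gapdh knockout 15.745
ΔCt(wild-type) = 24.265 − 15.160 = 9.105
ΔCt(knockout) = 28.145 − 15.745 = 12.400
ΔΔCt = 12.400 − 9.105 = 3.295
Fold change = 2^(−3.295) = 0.1019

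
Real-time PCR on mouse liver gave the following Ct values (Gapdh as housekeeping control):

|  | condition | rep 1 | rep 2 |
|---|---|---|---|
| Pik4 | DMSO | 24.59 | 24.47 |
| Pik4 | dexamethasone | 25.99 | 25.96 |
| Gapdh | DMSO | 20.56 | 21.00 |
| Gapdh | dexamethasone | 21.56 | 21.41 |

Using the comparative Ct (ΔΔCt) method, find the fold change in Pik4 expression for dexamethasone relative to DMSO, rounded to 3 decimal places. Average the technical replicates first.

Mean Ct: Pik4 DMSO 24.530; Pik4 dexamethasone 25.975; Gapdh DMSO 20.780; Gapdh dexamethasone 21.485
ΔCt(DMSO) = 24.530 − 20.780 = 3.750
ΔCt(dexamethasone) = 25.975 − 21.485 = 4.490
ΔΔCt = 4.490 − 3.750 = 0.740
Fold change = 2^(−0.740) = 0.5987

0.599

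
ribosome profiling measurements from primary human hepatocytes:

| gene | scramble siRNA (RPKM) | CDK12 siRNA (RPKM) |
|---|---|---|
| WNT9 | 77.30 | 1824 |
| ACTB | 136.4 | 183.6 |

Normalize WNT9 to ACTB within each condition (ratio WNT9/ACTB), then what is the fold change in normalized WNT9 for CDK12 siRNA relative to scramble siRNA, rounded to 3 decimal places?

WNT9/ACTB (scramble siRNA) = 77.30 / 136.4 = 0.56672
WNT9/ACTB (CDK12 siRNA) = 1824 / 183.6 = 9.9346
Fold change = 9.9346 / 0.56672 = 17.5302

17.530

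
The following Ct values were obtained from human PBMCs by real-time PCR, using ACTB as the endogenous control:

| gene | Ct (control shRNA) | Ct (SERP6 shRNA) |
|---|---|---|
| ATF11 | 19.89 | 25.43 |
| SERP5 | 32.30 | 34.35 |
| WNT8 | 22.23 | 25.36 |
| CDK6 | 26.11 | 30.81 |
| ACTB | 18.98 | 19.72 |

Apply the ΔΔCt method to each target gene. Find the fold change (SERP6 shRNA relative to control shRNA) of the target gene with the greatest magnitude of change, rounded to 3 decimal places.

0.036

ATF11: ΔΔCt = (25.43−19.72) − (19.89−18.98) = 5.71 − 0.91 = 4.80; fold change = 2^-4.80 = 0.036
SERP5: ΔΔCt = (34.35−19.72) − (32.30−18.98) = 14.63 − 13.32 = 1.31; fold change = 2^-1.31 = 0.403
WNT8: ΔΔCt = (25.36−19.72) − (22.23−18.98) = 5.64 − 3.25 = 2.39; fold change = 2^-2.39 = 0.191
CDK6: ΔΔCt = (30.81−19.72) − (26.11−18.98) = 11.09 − 7.13 = 3.96; fold change = 2^-3.96 = 0.064
ATF11 has the largest |ΔΔCt| = 4.80.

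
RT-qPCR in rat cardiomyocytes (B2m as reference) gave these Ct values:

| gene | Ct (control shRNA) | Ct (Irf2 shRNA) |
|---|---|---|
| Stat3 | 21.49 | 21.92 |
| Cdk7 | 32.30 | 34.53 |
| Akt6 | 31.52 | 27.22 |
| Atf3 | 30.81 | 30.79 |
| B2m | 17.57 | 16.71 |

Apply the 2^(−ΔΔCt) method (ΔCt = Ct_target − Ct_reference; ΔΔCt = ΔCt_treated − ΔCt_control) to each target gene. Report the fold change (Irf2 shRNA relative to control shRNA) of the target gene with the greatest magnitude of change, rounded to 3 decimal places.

10.853

Stat3: ΔΔCt = (21.92−16.71) − (21.49−17.57) = 5.21 − 3.92 = 1.29; fold change = 2^-1.29 = 0.409
Cdk7: ΔΔCt = (34.53−16.71) − (32.30−17.57) = 17.82 − 14.73 = 3.09; fold change = 2^-3.09 = 0.117
Akt6: ΔΔCt = (27.22−16.71) − (31.52−17.57) = 10.51 − 13.95 = -3.44; fold change = 2^3.44 = 10.853
Atf3: ΔΔCt = (30.79−16.71) − (30.81−17.57) = 14.08 − 13.24 = 0.84; fold change = 2^-0.84 = 0.559
Akt6 has the largest |ΔΔCt| = 3.44.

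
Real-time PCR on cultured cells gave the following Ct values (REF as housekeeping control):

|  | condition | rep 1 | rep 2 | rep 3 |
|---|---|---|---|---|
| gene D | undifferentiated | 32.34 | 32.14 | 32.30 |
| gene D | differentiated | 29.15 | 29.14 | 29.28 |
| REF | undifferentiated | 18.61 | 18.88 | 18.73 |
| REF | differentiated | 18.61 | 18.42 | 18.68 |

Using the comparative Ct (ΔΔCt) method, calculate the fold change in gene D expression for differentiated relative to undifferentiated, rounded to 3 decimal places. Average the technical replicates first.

Mean Ct: gene D undifferentiated 32.260; gene D differentiated 29.190; REF undifferentiated 18.740; REF differentiated 18.570
ΔCt(undifferentiated) = 32.260 − 18.740 = 13.520
ΔCt(differentiated) = 29.190 − 18.570 = 10.620
ΔΔCt = 10.620 − 13.520 = -2.900
Fold change = 2^(−(-2.900)) = 2^2.900 = 7.4643

7.464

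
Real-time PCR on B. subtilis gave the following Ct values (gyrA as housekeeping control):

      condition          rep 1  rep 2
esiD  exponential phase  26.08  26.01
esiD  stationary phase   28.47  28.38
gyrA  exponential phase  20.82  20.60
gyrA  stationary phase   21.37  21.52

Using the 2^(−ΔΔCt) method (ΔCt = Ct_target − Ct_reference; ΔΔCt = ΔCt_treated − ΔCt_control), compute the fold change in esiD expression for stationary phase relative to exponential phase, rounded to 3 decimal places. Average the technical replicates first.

0.320

Mean Ct: esiD exponential phase 26.045; esiD stationary phase 28.425; gyrA exponential phase 20.710; gyrA stationary phase 21.445
ΔCt(exponential phase) = 26.045 − 20.710 = 5.335
ΔCt(stationary phase) = 28.425 − 21.445 = 6.980
ΔΔCt = 6.980 − 5.335 = 1.645
Fold change = 2^(−1.645) = 0.3197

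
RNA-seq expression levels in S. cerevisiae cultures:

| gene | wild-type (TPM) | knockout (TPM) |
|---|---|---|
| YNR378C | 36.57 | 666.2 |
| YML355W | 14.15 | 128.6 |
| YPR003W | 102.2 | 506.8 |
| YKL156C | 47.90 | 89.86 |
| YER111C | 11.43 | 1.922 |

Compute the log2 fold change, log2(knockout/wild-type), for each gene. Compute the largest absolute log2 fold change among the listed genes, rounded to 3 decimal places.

4.187

log2(666.2/36.57) = 4.187  (YNR378C)
log2(128.6/14.15) = 3.184  (YML355W)
log2(506.8/102.2) = 2.310  (YPR003W)
log2(89.86/47.90) = 0.908  (YKL156C)
log2(1.922/11.43) = -2.572  (YER111C)
The largest magnitude belongs to YNR378C.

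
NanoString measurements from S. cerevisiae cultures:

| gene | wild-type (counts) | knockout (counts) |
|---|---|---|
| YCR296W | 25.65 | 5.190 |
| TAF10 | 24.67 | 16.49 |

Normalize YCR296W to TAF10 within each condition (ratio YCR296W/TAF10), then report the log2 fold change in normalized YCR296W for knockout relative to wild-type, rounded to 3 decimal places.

YCR296W/TAF10 (wild-type) = 25.65 / 24.67 = 1.0397
YCR296W/TAF10 (knockout) = 5.190 / 16.49 = 0.31474
Fold change = 0.31474 / 1.0397 = 0.3027
log2(0.3027) = -1.7240

-1.724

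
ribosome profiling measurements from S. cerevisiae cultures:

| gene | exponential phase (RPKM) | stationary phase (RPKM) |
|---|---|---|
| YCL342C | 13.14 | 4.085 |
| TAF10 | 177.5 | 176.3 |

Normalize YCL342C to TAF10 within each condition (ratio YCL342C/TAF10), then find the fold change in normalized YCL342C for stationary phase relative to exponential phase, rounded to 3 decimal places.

0.313

YCL342C/TAF10 (exponential phase) = 13.14 / 177.5 = 0.074028
YCL342C/TAF10 (stationary phase) = 4.085 / 176.3 = 0.023171
Fold change = 0.023171 / 0.074028 = 0.3130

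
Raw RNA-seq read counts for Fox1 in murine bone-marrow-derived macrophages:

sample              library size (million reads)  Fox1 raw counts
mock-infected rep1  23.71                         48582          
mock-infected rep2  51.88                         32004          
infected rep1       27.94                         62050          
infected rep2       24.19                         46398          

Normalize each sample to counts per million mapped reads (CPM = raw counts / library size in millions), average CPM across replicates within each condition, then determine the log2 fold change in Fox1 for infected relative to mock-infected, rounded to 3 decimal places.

0.635

CPM(mock-infected rep1) = 48582 / 23.71 = 2049.0089
CPM(mock-infected rep2) = 32004 / 51.88 = 616.8851
CPM(infected rep1) = 62050 / 27.94 = 2220.8304
CPM(infected rep2) = 46398 / 24.19 = 1918.0653
mean CPM(mock-infected) = 1332.9470; mean CPM(infected) = 2069.4478
Fold change = 2069.4478 / 1332.9470 = 1.55254
log2(1.55254) = 0.6346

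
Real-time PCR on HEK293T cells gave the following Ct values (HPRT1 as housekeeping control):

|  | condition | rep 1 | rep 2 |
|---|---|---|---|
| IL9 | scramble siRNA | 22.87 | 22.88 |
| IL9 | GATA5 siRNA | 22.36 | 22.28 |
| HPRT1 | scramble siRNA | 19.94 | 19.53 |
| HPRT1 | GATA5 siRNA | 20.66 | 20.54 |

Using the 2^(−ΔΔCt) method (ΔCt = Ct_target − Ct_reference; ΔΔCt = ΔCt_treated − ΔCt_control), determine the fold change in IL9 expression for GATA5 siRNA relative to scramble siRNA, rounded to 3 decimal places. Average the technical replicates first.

2.676

Mean Ct: IL9 scramble siRNA 22.875; IL9 GATA5 siRNA 22.320; HPRT1 scramble siRNA 19.735; HPRT1 GATA5 siRNA 20.600
ΔCt(scramble siRNA) = 22.875 − 19.735 = 3.140
ΔCt(GATA5 siRNA) = 22.320 − 20.600 = 1.720
ΔΔCt = 1.720 − 3.140 = -1.420
Fold change = 2^(−(-1.420)) = 2^1.420 = 2.6759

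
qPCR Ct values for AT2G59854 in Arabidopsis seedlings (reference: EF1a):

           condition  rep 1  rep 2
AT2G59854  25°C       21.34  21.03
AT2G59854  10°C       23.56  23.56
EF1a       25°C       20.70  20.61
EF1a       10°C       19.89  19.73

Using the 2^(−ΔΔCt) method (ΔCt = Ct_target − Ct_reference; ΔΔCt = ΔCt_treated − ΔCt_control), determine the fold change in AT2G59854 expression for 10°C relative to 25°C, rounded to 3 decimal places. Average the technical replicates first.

Mean Ct: AT2G59854 25°C 21.185; AT2G59854 10°C 23.560; EF1a 25°C 20.655; EF1a 10°C 19.810
ΔCt(25°C) = 21.185 − 20.655 = 0.530
ΔCt(10°C) = 23.560 − 19.810 = 3.750
ΔΔCt = 3.750 − 0.530 = 3.220
Fold change = 2^(−3.220) = 0.1073

0.107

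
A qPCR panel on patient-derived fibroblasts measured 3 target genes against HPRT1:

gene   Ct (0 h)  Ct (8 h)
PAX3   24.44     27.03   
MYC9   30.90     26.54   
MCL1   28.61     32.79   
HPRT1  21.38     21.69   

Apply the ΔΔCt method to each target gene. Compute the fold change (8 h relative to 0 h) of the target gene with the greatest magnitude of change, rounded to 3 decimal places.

PAX3: ΔΔCt = (27.03−21.69) − (24.44−21.38) = 5.34 − 3.06 = 2.28; fold change = 2^-2.28 = 0.206
MYC9: ΔΔCt = (26.54−21.69) − (30.90−21.38) = 4.85 − 9.52 = -4.67; fold change = 2^4.67 = 25.457
MCL1: ΔΔCt = (32.79−21.69) − (28.61−21.38) = 11.10 − 7.23 = 3.87; fold change = 2^-3.87 = 0.068
MYC9 has the largest |ΔΔCt| = 4.67.

25.457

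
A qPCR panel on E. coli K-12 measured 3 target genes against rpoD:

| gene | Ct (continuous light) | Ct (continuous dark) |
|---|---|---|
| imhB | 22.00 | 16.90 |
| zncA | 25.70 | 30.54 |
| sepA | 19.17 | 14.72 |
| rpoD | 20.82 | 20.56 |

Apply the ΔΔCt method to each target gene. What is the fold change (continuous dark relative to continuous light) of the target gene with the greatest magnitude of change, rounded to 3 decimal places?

imhB: ΔΔCt = (16.90−20.56) − (22.00−20.82) = -3.66 − 1.18 = -4.84; fold change = 2^4.84 = 28.641
zncA: ΔΔCt = (30.54−20.56) − (25.70−20.82) = 9.98 − 4.88 = 5.10; fold change = 2^-5.10 = 0.029
sepA: ΔΔCt = (14.72−20.56) − (19.17−20.82) = -5.84 − (-1.65) = -4.19; fold change = 2^4.19 = 18.252
zncA has the largest |ΔΔCt| = 5.10.

0.029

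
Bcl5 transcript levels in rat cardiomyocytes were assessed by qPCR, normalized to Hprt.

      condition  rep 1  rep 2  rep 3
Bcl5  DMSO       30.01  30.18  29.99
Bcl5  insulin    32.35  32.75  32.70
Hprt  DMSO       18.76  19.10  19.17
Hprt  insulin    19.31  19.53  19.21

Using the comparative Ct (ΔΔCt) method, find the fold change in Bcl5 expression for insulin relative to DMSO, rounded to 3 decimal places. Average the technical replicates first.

Mean Ct: Bcl5 DMSO 30.060; Bcl5 insulin 32.600; Hprt DMSO 19.010; Hprt insulin 19.350
ΔCt(DMSO) = 30.060 − 19.010 = 11.050
ΔCt(insulin) = 32.600 − 19.350 = 13.250
ΔΔCt = 13.250 − 11.050 = 2.200
Fold change = 2^(−2.200) = 0.2176

0.218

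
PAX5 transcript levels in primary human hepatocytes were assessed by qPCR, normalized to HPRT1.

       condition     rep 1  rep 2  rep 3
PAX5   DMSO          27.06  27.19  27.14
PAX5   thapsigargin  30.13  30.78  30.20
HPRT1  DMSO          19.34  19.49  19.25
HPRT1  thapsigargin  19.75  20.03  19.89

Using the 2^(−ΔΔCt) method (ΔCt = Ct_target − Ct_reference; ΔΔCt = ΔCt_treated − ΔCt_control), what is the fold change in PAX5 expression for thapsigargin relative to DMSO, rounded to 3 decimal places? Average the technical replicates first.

0.153

Mean Ct: PAX5 DMSO 27.130; PAX5 thapsigargin 30.370; HPRT1 DMSO 19.360; HPRT1 thapsigargin 19.890
ΔCt(DMSO) = 27.130 − 19.360 = 7.770
ΔCt(thapsigargin) = 30.370 − 19.890 = 10.480
ΔΔCt = 10.480 − 7.770 = 2.710
Fold change = 2^(−2.710) = 0.1528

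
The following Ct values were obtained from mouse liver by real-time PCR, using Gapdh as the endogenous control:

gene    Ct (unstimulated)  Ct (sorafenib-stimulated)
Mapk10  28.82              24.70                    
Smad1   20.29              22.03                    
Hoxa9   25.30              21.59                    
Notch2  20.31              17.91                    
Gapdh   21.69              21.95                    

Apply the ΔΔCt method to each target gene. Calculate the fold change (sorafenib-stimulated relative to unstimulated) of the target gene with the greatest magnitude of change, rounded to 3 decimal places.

Mapk10: ΔΔCt = (24.70−21.95) − (28.82−21.69) = 2.75 − 7.13 = -4.38; fold change = 2^4.38 = 20.821
Smad1: ΔΔCt = (22.03−21.95) − (20.29−21.69) = 0.08 − (-1.40) = 1.48; fold change = 2^-1.48 = 0.358
Hoxa9: ΔΔCt = (21.59−21.95) − (25.30−21.69) = -0.36 − 3.61 = -3.97; fold change = 2^3.97 = 15.671
Notch2: ΔΔCt = (17.91−21.95) − (20.31−21.69) = -4.04 − (-1.38) = -2.66; fold change = 2^2.66 = 6.320
Mapk10 has the largest |ΔΔCt| = 4.38.

20.821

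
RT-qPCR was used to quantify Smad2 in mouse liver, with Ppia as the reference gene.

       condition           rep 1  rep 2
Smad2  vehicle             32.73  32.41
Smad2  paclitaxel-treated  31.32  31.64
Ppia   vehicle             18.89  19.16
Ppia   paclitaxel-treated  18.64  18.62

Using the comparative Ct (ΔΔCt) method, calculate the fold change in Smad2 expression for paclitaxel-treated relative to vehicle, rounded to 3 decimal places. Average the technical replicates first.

1.619

Mean Ct: Smad2 vehicle 32.570; Smad2 paclitaxel-treated 31.480; Ppia vehicle 19.025; Ppia paclitaxel-treated 18.630
ΔCt(vehicle) = 32.570 − 19.025 = 13.545
ΔCt(paclitaxel-treated) = 31.480 − 18.630 = 12.850
ΔΔCt = 12.850 − 13.545 = -0.695
Fold change = 2^(−(-0.695)) = 2^0.695 = 1.6189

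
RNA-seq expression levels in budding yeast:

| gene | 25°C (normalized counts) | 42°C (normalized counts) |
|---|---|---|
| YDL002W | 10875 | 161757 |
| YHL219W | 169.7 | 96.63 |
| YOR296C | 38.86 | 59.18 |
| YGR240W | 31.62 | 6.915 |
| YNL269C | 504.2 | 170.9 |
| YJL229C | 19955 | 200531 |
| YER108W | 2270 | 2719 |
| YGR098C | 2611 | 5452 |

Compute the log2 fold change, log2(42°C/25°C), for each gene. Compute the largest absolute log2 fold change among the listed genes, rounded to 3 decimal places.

log2(161757/10875) = 3.895  (YDL002W)
log2(96.63/169.7) = -0.812  (YHL219W)
log2(59.18/38.86) = 0.607  (YOR296C)
log2(6.915/31.62) = -2.193  (YGR240W)
log2(170.9/504.2) = -1.561  (YNL269C)
log2(200531/19955) = 3.329  (YJL229C)
log2(2719/2270) = 0.260  (YER108W)
log2(5452/2611) = 1.062  (YGR098C)
The largest magnitude belongs to YDL002W.

3.895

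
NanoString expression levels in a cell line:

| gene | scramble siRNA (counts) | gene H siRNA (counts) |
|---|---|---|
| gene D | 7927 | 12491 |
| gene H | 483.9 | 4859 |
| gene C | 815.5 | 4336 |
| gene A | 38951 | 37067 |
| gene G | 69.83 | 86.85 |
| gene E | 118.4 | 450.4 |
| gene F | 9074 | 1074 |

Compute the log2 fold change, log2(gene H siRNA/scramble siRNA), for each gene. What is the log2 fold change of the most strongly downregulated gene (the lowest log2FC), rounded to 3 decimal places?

log2(12491/7927) = 0.656  (gene D)
log2(4859/483.9) = 3.328  (gene H)
log2(4336/815.5) = 2.411  (gene C)
log2(37067/38951) = -0.072  (gene A)
log2(86.85/69.83) = 0.315  (gene G)
log2(450.4/118.4) = 1.928  (gene E)
log2(1074/9074) = -3.079  (gene F)
gene F is most strongly downregulated.

-3.079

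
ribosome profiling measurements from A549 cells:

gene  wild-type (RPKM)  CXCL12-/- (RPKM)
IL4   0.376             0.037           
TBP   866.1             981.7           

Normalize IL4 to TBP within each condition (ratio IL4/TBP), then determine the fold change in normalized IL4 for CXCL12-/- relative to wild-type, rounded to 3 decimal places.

IL4/TBP (wild-type) = 0.376 / 866.1 = 0.00043413
IL4/TBP (CXCL12-/-) = 0.037 / 981.7 = 3.769e-05
Fold change = 3.769e-05 / 0.00043413 = 0.0868

0.087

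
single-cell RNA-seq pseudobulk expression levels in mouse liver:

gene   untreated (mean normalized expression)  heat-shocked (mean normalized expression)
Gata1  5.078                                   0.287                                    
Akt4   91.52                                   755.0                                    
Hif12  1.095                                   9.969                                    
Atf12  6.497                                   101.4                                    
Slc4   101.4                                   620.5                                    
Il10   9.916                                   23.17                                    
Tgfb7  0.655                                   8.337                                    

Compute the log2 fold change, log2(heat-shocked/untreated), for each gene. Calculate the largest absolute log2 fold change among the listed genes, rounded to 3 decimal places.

log2(0.287/5.078) = -4.145  (Gata1)
log2(755.0/91.52) = 3.044  (Akt4)
log2(9.969/1.095) = 3.187  (Hif12)
log2(101.4/6.497) = 3.964  (Atf12)
log2(620.5/101.4) = 2.613  (Slc4)
log2(23.17/9.916) = 1.224  (Il10)
log2(8.337/0.655) = 3.670  (Tgfb7)
The largest magnitude belongs to Gata1.

4.145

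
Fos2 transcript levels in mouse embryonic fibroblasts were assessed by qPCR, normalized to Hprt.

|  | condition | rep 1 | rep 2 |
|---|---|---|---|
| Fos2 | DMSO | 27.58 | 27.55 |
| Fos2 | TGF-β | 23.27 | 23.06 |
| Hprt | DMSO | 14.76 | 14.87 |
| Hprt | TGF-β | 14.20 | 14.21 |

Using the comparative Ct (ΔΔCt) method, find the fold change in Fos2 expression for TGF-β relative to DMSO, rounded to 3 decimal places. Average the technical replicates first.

Mean Ct: Fos2 DMSO 27.565; Fos2 TGF-β 23.165; Hprt DMSO 14.815; Hprt TGF-β 14.205
ΔCt(DMSO) = 27.565 − 14.815 = 12.750
ΔCt(TGF-β) = 23.165 − 14.205 = 8.960
ΔΔCt = 8.960 − 12.750 = -3.790
Fold change = 2^(−(-3.790)) = 2^3.790 = 13.8326

13.833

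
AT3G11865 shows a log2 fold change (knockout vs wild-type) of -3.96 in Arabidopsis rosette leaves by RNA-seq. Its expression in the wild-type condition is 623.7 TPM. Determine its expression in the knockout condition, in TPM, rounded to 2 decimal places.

40.08

Fold change = 2^(-3.96) = 0.0643
knockout expression = 623.7 × 0.0643 = 40.08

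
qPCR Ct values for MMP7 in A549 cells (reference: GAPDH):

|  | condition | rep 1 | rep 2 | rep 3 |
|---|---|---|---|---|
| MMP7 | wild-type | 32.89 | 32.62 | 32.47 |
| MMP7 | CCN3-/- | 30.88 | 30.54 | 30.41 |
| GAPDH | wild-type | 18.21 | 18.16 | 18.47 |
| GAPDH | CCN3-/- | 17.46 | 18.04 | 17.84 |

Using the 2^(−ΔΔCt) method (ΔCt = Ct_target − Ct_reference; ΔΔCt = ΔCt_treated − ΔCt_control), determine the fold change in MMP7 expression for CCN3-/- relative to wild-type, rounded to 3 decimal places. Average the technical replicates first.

2.928

Mean Ct: MMP7 wild-type 32.660; MMP7 CCN3-/- 30.610; GAPDH wild-type 18.280; GAPDH CCN3-/- 17.780
ΔCt(wild-type) = 32.660 − 18.280 = 14.380
ΔCt(CCN3-/-) = 30.610 − 17.780 = 12.830
ΔΔCt = 12.830 − 14.380 = -1.550
Fold change = 2^(−(-1.550)) = 2^1.550 = 2.9282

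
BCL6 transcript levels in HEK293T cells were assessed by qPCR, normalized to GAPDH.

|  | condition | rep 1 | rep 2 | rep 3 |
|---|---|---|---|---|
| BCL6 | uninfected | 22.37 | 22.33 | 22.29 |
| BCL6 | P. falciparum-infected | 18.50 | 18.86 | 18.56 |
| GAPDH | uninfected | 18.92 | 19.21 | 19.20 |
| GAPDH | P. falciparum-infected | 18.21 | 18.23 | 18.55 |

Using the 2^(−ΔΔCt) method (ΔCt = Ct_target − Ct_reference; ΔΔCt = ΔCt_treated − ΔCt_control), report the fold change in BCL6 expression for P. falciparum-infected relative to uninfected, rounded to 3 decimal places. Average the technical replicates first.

Mean Ct: BCL6 uninfected 22.330; BCL6 P. falciparum-infected 18.640; GAPDH uninfected 19.110; GAPDH P. falciparum-infected 18.330
ΔCt(uninfected) = 22.330 − 19.110 = 3.220
ΔCt(P. falciparum-infected) = 18.640 − 18.330 = 0.310
ΔΔCt = 0.310 − 3.220 = -2.910
Fold change = 2^(−(-2.910)) = 2^2.910 = 7.5162

7.516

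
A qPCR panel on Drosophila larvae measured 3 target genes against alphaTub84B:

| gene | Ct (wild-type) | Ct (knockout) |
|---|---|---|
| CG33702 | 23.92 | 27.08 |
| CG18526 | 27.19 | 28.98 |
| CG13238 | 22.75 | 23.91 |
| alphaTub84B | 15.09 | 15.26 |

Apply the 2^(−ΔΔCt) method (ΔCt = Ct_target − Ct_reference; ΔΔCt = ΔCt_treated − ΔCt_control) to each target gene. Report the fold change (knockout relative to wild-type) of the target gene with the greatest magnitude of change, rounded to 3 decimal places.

CG33702: ΔΔCt = (27.08−15.26) − (23.92−15.09) = 11.82 − 8.83 = 2.99; fold change = 2^-2.99 = 0.126
CG18526: ΔΔCt = (28.98−15.26) − (27.19−15.09) = 13.72 − 12.10 = 1.62; fold change = 2^-1.62 = 0.325
CG13238: ΔΔCt = (23.91−15.26) − (22.75−15.09) = 8.65 − 7.66 = 0.99; fold change = 2^-0.99 = 0.503
CG33702 has the largest |ΔΔCt| = 2.99.

0.126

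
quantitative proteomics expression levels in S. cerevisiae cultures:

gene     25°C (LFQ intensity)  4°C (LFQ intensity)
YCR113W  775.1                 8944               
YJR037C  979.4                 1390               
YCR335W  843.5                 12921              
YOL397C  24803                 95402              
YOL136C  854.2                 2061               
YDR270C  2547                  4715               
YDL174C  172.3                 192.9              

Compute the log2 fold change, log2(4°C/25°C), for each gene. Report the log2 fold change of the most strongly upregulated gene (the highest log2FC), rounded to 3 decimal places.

log2(8944/775.1) = 3.528  (YCR113W)
log2(1390/979.4) = 0.505  (YJR037C)
log2(12921/843.5) = 3.937  (YCR335W)
log2(95402/24803) = 1.944  (YOL397C)
log2(2061/854.2) = 1.271  (YOL136C)
log2(4715/2547) = 0.888  (YDR270C)
log2(192.9/172.3) = 0.163  (YDL174C)
YCR335W is most strongly upregulated.

3.937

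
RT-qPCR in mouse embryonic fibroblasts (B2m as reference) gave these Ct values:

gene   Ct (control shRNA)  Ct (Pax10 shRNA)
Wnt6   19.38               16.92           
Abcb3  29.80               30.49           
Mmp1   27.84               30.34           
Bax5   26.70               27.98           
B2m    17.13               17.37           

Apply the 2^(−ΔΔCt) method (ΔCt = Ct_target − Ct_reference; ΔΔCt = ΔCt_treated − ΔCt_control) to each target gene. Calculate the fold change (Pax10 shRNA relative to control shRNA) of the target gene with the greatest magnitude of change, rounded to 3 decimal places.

Wnt6: ΔΔCt = (16.92−17.37) − (19.38−17.13) = -0.45 − 2.25 = -2.70; fold change = 2^2.70 = 6.498
Abcb3: ΔΔCt = (30.49−17.37) − (29.80−17.13) = 13.12 − 12.67 = 0.45; fold change = 2^-0.45 = 0.732
Mmp1: ΔΔCt = (30.34−17.37) − (27.84−17.13) = 12.97 − 10.71 = 2.26; fold change = 2^-2.26 = 0.209
Bax5: ΔΔCt = (27.98−17.37) − (26.70−17.13) = 10.61 − 9.57 = 1.04; fold change = 2^-1.04 = 0.486
Wnt6 has the largest |ΔΔCt| = 2.70.

6.498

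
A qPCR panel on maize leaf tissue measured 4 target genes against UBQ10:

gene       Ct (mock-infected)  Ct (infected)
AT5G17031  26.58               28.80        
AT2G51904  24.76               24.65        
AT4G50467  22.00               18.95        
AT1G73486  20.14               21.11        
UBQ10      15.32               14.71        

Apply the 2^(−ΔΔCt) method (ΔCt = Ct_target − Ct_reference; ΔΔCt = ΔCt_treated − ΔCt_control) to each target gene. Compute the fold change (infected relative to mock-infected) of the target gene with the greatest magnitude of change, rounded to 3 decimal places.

AT5G17031: ΔΔCt = (28.80−14.71) − (26.58−15.32) = 14.09 − 11.26 = 2.83; fold change = 2^-2.83 = 0.141
AT2G51904: ΔΔCt = (24.65−14.71) − (24.76−15.32) = 9.94 − 9.44 = 0.50; fold change = 2^-0.50 = 0.707
AT4G50467: ΔΔCt = (18.95−14.71) − (22.00−15.32) = 4.24 − 6.68 = -2.44; fold change = 2^2.44 = 5.426
AT1G73486: ΔΔCt = (21.11−14.71) − (20.14−15.32) = 6.40 − 4.82 = 1.58; fold change = 2^-1.58 = 0.334
AT5G17031 has the largest |ΔΔCt| = 2.83.

0.141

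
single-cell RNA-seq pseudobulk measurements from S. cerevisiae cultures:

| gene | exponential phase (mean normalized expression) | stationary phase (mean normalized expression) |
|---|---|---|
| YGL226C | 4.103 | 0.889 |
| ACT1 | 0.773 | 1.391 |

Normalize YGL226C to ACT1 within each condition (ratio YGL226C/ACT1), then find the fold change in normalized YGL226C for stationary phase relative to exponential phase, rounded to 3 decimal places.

0.120

YGL226C/ACT1 (exponential phase) = 4.103 / 0.773 = 5.3079
YGL226C/ACT1 (stationary phase) = 0.889 / 1.391 = 0.63911
Fold change = 0.63911 / 5.3079 = 0.1204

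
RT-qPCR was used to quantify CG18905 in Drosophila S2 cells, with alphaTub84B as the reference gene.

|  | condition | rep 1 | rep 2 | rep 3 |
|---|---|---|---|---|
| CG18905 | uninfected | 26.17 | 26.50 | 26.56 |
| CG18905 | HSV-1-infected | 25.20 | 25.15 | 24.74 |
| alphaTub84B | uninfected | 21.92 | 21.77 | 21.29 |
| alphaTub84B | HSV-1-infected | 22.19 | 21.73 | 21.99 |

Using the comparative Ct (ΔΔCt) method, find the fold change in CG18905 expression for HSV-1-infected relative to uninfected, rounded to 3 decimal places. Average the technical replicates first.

Mean Ct: CG18905 uninfected 26.410; CG18905 HSV-1-infected 25.030; alphaTub84B uninfected 21.660; alphaTub84B HSV-1-infected 21.970
ΔCt(uninfected) = 26.410 − 21.660 = 4.750
ΔCt(HSV-1-infected) = 25.030 − 21.970 = 3.060
ΔΔCt = 3.060 − 4.750 = -1.690
Fold change = 2^(−(-1.690)) = 2^1.690 = 3.2266

3.227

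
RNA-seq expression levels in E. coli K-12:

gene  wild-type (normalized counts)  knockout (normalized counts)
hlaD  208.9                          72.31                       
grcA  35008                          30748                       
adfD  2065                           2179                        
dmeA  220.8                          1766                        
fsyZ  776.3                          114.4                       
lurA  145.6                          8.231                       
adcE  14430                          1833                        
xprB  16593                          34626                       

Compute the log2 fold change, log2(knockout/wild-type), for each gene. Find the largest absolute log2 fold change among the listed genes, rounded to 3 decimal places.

4.145

log2(72.31/208.9) = -1.531  (hlaD)
log2(30748/35008) = -0.187  (grcA)
log2(2179/2065) = 0.078  (adfD)
log2(1766/220.8) = 3.000  (dmeA)
log2(114.4/776.3) = -2.763  (fsyZ)
log2(8.231/145.6) = -4.145  (lurA)
log2(1833/14430) = -2.977  (adcE)
log2(34626/16593) = 1.061  (xprB)
The largest magnitude belongs to lurA.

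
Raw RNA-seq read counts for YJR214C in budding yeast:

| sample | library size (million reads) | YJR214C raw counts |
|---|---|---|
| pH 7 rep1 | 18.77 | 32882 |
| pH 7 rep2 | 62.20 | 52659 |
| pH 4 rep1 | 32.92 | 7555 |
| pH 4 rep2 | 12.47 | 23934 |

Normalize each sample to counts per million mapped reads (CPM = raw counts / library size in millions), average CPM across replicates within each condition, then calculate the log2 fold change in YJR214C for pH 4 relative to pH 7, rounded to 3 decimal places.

-0.274

CPM(pH 7 rep1) = 32882 / 18.77 = 1751.8380
CPM(pH 7 rep2) = 52659 / 62.20 = 846.6077
CPM(pH 4 rep1) = 7555 / 32.92 = 229.4957
CPM(pH 4 rep2) = 23934 / 12.47 = 1919.3264
mean CPM(pH 7) = 1299.2229; mean CPM(pH 4) = 1074.4111
Fold change = 1074.4111 / 1299.2229 = 0.82696
log2(0.82696) = -0.2741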